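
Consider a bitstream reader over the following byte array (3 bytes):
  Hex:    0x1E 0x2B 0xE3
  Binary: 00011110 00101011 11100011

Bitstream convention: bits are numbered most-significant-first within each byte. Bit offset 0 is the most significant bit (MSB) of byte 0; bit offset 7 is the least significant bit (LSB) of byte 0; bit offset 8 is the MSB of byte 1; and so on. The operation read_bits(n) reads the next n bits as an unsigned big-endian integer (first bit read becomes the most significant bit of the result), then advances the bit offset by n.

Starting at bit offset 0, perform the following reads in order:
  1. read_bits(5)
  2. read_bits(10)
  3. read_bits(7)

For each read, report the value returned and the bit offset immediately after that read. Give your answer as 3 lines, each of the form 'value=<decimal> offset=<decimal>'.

Answer: value=3 offset=5
value=789 offset=15
value=120 offset=22

Derivation:
Read 1: bits[0:5] width=5 -> value=3 (bin 00011); offset now 5 = byte 0 bit 5; 19 bits remain
Read 2: bits[5:15] width=10 -> value=789 (bin 1100010101); offset now 15 = byte 1 bit 7; 9 bits remain
Read 3: bits[15:22] width=7 -> value=120 (bin 1111000); offset now 22 = byte 2 bit 6; 2 bits remain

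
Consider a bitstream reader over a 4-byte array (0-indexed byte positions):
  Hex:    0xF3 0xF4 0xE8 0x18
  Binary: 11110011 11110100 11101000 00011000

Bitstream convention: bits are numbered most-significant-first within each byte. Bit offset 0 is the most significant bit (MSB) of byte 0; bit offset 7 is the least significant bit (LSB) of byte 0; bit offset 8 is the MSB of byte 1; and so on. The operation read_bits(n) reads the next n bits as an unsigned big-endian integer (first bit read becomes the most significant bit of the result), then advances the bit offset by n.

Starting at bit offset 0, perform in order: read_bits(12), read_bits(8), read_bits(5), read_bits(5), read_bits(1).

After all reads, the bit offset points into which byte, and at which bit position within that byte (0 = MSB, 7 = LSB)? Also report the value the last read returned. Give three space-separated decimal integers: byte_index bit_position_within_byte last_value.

Read 1: bits[0:12] width=12 -> value=3903 (bin 111100111111); offset now 12 = byte 1 bit 4; 20 bits remain
Read 2: bits[12:20] width=8 -> value=78 (bin 01001110); offset now 20 = byte 2 bit 4; 12 bits remain
Read 3: bits[20:25] width=5 -> value=16 (bin 10000); offset now 25 = byte 3 bit 1; 7 bits remain
Read 4: bits[25:30] width=5 -> value=6 (bin 00110); offset now 30 = byte 3 bit 6; 2 bits remain
Read 5: bits[30:31] width=1 -> value=0 (bin 0); offset now 31 = byte 3 bit 7; 1 bits remain

Answer: 3 7 0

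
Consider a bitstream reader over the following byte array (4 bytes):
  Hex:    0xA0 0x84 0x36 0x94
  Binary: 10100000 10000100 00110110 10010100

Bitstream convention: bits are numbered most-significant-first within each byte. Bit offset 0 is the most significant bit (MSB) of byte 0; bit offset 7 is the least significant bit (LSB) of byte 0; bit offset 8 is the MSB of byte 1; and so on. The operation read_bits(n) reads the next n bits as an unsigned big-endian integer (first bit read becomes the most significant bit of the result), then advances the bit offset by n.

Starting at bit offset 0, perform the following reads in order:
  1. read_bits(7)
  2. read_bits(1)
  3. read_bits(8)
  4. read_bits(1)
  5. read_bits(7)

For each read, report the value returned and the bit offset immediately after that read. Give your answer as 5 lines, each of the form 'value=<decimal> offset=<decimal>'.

Answer: value=80 offset=7
value=0 offset=8
value=132 offset=16
value=0 offset=17
value=54 offset=24

Derivation:
Read 1: bits[0:7] width=7 -> value=80 (bin 1010000); offset now 7 = byte 0 bit 7; 25 bits remain
Read 2: bits[7:8] width=1 -> value=0 (bin 0); offset now 8 = byte 1 bit 0; 24 bits remain
Read 3: bits[8:16] width=8 -> value=132 (bin 10000100); offset now 16 = byte 2 bit 0; 16 bits remain
Read 4: bits[16:17] width=1 -> value=0 (bin 0); offset now 17 = byte 2 bit 1; 15 bits remain
Read 5: bits[17:24] width=7 -> value=54 (bin 0110110); offset now 24 = byte 3 bit 0; 8 bits remain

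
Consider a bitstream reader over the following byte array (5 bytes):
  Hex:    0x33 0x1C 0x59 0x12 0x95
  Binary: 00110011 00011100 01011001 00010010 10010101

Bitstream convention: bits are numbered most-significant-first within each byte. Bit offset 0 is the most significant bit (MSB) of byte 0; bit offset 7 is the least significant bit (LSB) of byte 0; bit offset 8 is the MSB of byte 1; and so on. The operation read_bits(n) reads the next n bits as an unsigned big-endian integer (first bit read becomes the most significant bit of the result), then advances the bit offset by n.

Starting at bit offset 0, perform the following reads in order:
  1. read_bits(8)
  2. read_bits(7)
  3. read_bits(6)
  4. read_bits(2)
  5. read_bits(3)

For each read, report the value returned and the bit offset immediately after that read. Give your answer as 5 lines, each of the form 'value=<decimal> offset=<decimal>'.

Read 1: bits[0:8] width=8 -> value=51 (bin 00110011); offset now 8 = byte 1 bit 0; 32 bits remain
Read 2: bits[8:15] width=7 -> value=14 (bin 0001110); offset now 15 = byte 1 bit 7; 25 bits remain
Read 3: bits[15:21] width=6 -> value=11 (bin 001011); offset now 21 = byte 2 bit 5; 19 bits remain
Read 4: bits[21:23] width=2 -> value=0 (bin 00); offset now 23 = byte 2 bit 7; 17 bits remain
Read 5: bits[23:26] width=3 -> value=4 (bin 100); offset now 26 = byte 3 bit 2; 14 bits remain

Answer: value=51 offset=8
value=14 offset=15
value=11 offset=21
value=0 offset=23
value=4 offset=26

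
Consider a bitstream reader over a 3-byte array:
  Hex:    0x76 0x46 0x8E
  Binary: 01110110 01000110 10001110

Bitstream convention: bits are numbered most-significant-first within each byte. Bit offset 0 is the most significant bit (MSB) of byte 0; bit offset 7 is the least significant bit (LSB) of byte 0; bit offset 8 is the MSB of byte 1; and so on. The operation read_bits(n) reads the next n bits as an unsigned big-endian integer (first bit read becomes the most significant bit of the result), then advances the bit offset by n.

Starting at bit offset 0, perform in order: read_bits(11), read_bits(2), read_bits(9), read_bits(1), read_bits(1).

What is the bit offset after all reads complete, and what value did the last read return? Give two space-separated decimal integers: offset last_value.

Answer: 24 0

Derivation:
Read 1: bits[0:11] width=11 -> value=946 (bin 01110110010); offset now 11 = byte 1 bit 3; 13 bits remain
Read 2: bits[11:13] width=2 -> value=0 (bin 00); offset now 13 = byte 1 bit 5; 11 bits remain
Read 3: bits[13:22] width=9 -> value=419 (bin 110100011); offset now 22 = byte 2 bit 6; 2 bits remain
Read 4: bits[22:23] width=1 -> value=1 (bin 1); offset now 23 = byte 2 bit 7; 1 bits remain
Read 5: bits[23:24] width=1 -> value=0 (bin 0); offset now 24 = byte 3 bit 0; 0 bits remain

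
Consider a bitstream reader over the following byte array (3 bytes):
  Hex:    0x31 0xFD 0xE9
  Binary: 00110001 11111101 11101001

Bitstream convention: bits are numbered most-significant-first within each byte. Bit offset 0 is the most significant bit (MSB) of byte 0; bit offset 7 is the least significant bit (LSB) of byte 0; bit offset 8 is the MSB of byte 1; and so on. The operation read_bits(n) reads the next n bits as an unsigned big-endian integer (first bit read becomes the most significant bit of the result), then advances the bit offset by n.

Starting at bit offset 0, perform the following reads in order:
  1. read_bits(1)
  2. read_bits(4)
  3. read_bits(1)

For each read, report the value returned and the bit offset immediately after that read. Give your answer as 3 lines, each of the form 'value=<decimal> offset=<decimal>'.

Read 1: bits[0:1] width=1 -> value=0 (bin 0); offset now 1 = byte 0 bit 1; 23 bits remain
Read 2: bits[1:5] width=4 -> value=6 (bin 0110); offset now 5 = byte 0 bit 5; 19 bits remain
Read 3: bits[5:6] width=1 -> value=0 (bin 0); offset now 6 = byte 0 bit 6; 18 bits remain

Answer: value=0 offset=1
value=6 offset=5
value=0 offset=6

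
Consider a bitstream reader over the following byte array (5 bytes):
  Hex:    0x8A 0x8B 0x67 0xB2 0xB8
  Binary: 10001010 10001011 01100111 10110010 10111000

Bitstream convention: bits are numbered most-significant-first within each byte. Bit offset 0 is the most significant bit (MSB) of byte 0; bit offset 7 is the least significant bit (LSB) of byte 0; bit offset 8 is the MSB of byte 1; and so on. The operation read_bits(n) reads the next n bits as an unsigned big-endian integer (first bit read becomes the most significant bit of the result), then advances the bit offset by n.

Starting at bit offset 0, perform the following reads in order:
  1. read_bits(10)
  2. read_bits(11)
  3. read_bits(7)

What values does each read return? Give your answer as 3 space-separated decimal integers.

Answer: 554 364 123

Derivation:
Read 1: bits[0:10] width=10 -> value=554 (bin 1000101010); offset now 10 = byte 1 bit 2; 30 bits remain
Read 2: bits[10:21] width=11 -> value=364 (bin 00101101100); offset now 21 = byte 2 bit 5; 19 bits remain
Read 3: bits[21:28] width=7 -> value=123 (bin 1111011); offset now 28 = byte 3 bit 4; 12 bits remain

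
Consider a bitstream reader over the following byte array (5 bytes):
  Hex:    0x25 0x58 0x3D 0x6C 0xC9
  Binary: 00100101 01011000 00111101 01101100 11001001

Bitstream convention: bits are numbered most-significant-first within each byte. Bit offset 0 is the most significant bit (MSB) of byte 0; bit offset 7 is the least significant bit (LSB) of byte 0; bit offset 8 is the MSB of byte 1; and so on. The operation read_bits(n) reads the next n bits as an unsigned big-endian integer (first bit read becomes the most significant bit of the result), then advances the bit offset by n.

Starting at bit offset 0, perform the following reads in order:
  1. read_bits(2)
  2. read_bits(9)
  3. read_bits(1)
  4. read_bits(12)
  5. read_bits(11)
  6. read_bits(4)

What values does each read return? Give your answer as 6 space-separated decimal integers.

Answer: 0 298 1 2109 870 4

Derivation:
Read 1: bits[0:2] width=2 -> value=0 (bin 00); offset now 2 = byte 0 bit 2; 38 bits remain
Read 2: bits[2:11] width=9 -> value=298 (bin 100101010); offset now 11 = byte 1 bit 3; 29 bits remain
Read 3: bits[11:12] width=1 -> value=1 (bin 1); offset now 12 = byte 1 bit 4; 28 bits remain
Read 4: bits[12:24] width=12 -> value=2109 (bin 100000111101); offset now 24 = byte 3 bit 0; 16 bits remain
Read 5: bits[24:35] width=11 -> value=870 (bin 01101100110); offset now 35 = byte 4 bit 3; 5 bits remain
Read 6: bits[35:39] width=4 -> value=4 (bin 0100); offset now 39 = byte 4 bit 7; 1 bits remain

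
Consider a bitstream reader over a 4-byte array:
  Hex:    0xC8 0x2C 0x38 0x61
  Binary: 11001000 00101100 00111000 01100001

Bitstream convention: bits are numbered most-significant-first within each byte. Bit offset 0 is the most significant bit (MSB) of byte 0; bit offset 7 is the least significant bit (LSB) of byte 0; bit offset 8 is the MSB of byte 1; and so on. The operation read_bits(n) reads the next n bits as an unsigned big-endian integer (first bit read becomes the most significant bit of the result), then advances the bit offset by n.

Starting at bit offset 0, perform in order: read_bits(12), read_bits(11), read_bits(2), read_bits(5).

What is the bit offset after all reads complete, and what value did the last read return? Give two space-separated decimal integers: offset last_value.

Read 1: bits[0:12] width=12 -> value=3202 (bin 110010000010); offset now 12 = byte 1 bit 4; 20 bits remain
Read 2: bits[12:23] width=11 -> value=1564 (bin 11000011100); offset now 23 = byte 2 bit 7; 9 bits remain
Read 3: bits[23:25] width=2 -> value=0 (bin 00); offset now 25 = byte 3 bit 1; 7 bits remain
Read 4: bits[25:30] width=5 -> value=24 (bin 11000); offset now 30 = byte 3 bit 6; 2 bits remain

Answer: 30 24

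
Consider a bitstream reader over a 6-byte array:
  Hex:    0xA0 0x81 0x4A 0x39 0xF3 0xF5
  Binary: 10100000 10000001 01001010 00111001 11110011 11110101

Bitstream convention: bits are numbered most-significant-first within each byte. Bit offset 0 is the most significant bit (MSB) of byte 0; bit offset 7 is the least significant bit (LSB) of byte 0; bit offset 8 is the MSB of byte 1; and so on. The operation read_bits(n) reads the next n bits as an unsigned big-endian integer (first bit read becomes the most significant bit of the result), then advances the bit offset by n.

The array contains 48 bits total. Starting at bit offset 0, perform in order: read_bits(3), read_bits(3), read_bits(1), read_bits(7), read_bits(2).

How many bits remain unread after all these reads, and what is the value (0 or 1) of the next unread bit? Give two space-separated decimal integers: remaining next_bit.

Answer: 32 0

Derivation:
Read 1: bits[0:3] width=3 -> value=5 (bin 101); offset now 3 = byte 0 bit 3; 45 bits remain
Read 2: bits[3:6] width=3 -> value=0 (bin 000); offset now 6 = byte 0 bit 6; 42 bits remain
Read 3: bits[6:7] width=1 -> value=0 (bin 0); offset now 7 = byte 0 bit 7; 41 bits remain
Read 4: bits[7:14] width=7 -> value=32 (bin 0100000); offset now 14 = byte 1 bit 6; 34 bits remain
Read 5: bits[14:16] width=2 -> value=1 (bin 01); offset now 16 = byte 2 bit 0; 32 bits remain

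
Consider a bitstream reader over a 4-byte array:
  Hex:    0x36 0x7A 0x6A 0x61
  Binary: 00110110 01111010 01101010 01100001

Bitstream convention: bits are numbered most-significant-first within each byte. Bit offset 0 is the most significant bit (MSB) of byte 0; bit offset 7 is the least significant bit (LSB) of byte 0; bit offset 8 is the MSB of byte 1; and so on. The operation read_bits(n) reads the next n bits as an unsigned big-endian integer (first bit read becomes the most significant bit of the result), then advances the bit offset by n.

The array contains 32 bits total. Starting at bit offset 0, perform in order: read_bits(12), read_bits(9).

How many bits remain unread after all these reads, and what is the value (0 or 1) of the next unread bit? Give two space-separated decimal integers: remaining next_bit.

Answer: 11 0

Derivation:
Read 1: bits[0:12] width=12 -> value=871 (bin 001101100111); offset now 12 = byte 1 bit 4; 20 bits remain
Read 2: bits[12:21] width=9 -> value=333 (bin 101001101); offset now 21 = byte 2 bit 5; 11 bits remain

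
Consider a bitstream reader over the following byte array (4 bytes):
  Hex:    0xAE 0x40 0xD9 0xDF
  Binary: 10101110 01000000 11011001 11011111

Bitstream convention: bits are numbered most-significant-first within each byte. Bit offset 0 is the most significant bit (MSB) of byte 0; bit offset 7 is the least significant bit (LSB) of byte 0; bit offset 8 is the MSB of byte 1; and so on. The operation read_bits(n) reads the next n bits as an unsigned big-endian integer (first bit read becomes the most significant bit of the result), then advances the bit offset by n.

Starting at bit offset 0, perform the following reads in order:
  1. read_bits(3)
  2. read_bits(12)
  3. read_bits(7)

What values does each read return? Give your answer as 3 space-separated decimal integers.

Answer: 5 1824 54

Derivation:
Read 1: bits[0:3] width=3 -> value=5 (bin 101); offset now 3 = byte 0 bit 3; 29 bits remain
Read 2: bits[3:15] width=12 -> value=1824 (bin 011100100000); offset now 15 = byte 1 bit 7; 17 bits remain
Read 3: bits[15:22] width=7 -> value=54 (bin 0110110); offset now 22 = byte 2 bit 6; 10 bits remain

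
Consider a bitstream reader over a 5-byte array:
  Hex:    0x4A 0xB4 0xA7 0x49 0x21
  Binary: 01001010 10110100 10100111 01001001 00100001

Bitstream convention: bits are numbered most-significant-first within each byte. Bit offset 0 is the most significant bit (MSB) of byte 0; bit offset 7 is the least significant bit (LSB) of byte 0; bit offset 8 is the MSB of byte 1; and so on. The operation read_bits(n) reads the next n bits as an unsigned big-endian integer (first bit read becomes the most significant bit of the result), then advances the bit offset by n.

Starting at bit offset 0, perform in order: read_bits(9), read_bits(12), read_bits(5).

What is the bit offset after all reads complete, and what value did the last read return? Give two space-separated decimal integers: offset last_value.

Read 1: bits[0:9] width=9 -> value=149 (bin 010010101); offset now 9 = byte 1 bit 1; 31 bits remain
Read 2: bits[9:21] width=12 -> value=1684 (bin 011010010100); offset now 21 = byte 2 bit 5; 19 bits remain
Read 3: bits[21:26] width=5 -> value=29 (bin 11101); offset now 26 = byte 3 bit 2; 14 bits remain

Answer: 26 29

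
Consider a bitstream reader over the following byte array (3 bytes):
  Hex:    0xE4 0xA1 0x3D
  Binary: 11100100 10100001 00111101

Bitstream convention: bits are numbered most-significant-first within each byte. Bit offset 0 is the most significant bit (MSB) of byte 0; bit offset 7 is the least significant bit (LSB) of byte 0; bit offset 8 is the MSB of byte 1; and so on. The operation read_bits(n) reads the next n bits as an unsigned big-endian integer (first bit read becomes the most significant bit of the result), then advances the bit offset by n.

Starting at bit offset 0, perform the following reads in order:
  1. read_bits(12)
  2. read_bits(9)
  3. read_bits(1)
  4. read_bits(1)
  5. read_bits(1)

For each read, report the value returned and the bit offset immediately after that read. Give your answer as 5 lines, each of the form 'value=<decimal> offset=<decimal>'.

Read 1: bits[0:12] width=12 -> value=3658 (bin 111001001010); offset now 12 = byte 1 bit 4; 12 bits remain
Read 2: bits[12:21] width=9 -> value=39 (bin 000100111); offset now 21 = byte 2 bit 5; 3 bits remain
Read 3: bits[21:22] width=1 -> value=1 (bin 1); offset now 22 = byte 2 bit 6; 2 bits remain
Read 4: bits[22:23] width=1 -> value=0 (bin 0); offset now 23 = byte 2 bit 7; 1 bits remain
Read 5: bits[23:24] width=1 -> value=1 (bin 1); offset now 24 = byte 3 bit 0; 0 bits remain

Answer: value=3658 offset=12
value=39 offset=21
value=1 offset=22
value=0 offset=23
value=1 offset=24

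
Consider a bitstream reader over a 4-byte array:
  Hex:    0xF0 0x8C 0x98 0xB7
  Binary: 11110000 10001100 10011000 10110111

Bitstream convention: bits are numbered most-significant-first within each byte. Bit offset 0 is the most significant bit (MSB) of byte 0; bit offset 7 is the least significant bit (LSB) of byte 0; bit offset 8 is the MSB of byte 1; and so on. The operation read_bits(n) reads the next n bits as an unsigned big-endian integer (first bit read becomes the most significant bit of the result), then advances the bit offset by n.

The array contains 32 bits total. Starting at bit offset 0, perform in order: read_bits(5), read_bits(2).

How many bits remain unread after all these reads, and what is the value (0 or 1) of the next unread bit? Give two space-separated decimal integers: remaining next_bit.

Read 1: bits[0:5] width=5 -> value=30 (bin 11110); offset now 5 = byte 0 bit 5; 27 bits remain
Read 2: bits[5:7] width=2 -> value=0 (bin 00); offset now 7 = byte 0 bit 7; 25 bits remain

Answer: 25 0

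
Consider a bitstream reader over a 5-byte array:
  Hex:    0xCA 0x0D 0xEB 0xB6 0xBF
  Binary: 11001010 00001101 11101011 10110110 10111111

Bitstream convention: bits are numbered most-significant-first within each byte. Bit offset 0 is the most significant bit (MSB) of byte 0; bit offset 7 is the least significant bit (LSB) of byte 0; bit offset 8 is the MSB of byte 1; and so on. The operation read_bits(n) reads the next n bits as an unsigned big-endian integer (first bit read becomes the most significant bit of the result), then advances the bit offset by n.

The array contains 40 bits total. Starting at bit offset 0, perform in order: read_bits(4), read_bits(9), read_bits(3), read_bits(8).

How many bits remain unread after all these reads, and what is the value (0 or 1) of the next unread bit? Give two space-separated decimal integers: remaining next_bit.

Read 1: bits[0:4] width=4 -> value=12 (bin 1100); offset now 4 = byte 0 bit 4; 36 bits remain
Read 2: bits[4:13] width=9 -> value=321 (bin 101000001); offset now 13 = byte 1 bit 5; 27 bits remain
Read 3: bits[13:16] width=3 -> value=5 (bin 101); offset now 16 = byte 2 bit 0; 24 bits remain
Read 4: bits[16:24] width=8 -> value=235 (bin 11101011); offset now 24 = byte 3 bit 0; 16 bits remain

Answer: 16 1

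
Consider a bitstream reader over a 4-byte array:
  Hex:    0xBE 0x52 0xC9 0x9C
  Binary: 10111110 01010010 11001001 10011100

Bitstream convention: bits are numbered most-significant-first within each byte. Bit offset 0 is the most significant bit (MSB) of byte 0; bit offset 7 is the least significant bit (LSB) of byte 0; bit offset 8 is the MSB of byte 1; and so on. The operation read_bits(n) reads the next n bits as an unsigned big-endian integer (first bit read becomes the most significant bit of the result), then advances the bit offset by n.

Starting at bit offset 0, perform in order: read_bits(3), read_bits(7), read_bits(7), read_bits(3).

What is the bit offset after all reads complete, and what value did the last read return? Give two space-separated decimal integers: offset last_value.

Read 1: bits[0:3] width=3 -> value=5 (bin 101); offset now 3 = byte 0 bit 3; 29 bits remain
Read 2: bits[3:10] width=7 -> value=121 (bin 1111001); offset now 10 = byte 1 bit 2; 22 bits remain
Read 3: bits[10:17] width=7 -> value=37 (bin 0100101); offset now 17 = byte 2 bit 1; 15 bits remain
Read 4: bits[17:20] width=3 -> value=4 (bin 100); offset now 20 = byte 2 bit 4; 12 bits remain

Answer: 20 4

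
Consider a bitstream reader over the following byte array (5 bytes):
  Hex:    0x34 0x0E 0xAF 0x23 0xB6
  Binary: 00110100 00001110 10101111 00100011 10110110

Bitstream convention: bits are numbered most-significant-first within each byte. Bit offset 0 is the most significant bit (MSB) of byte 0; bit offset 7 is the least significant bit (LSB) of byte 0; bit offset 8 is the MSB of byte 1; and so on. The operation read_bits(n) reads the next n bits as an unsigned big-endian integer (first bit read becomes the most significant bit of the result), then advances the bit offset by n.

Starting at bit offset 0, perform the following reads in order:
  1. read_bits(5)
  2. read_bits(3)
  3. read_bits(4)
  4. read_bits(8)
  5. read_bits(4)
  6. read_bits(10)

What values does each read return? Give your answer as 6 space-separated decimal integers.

Read 1: bits[0:5] width=5 -> value=6 (bin 00110); offset now 5 = byte 0 bit 5; 35 bits remain
Read 2: bits[5:8] width=3 -> value=4 (bin 100); offset now 8 = byte 1 bit 0; 32 bits remain
Read 3: bits[8:12] width=4 -> value=0 (bin 0000); offset now 12 = byte 1 bit 4; 28 bits remain
Read 4: bits[12:20] width=8 -> value=234 (bin 11101010); offset now 20 = byte 2 bit 4; 20 bits remain
Read 5: bits[20:24] width=4 -> value=15 (bin 1111); offset now 24 = byte 3 bit 0; 16 bits remain
Read 6: bits[24:34] width=10 -> value=142 (bin 0010001110); offset now 34 = byte 4 bit 2; 6 bits remain

Answer: 6 4 0 234 15 142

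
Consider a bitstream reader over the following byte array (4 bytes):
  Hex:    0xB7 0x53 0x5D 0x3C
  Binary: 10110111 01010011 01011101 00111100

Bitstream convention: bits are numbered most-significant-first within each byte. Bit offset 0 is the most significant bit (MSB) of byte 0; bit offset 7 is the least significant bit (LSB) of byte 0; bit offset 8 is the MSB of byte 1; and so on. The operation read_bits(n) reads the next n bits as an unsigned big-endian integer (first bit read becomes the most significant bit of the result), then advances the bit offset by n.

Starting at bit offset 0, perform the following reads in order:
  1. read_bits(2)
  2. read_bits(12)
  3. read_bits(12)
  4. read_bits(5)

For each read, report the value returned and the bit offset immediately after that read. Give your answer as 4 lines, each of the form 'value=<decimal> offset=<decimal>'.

Read 1: bits[0:2] width=2 -> value=2 (bin 10); offset now 2 = byte 0 bit 2; 30 bits remain
Read 2: bits[2:14] width=12 -> value=3540 (bin 110111010100); offset now 14 = byte 1 bit 6; 18 bits remain
Read 3: bits[14:26] width=12 -> value=3444 (bin 110101110100); offset now 26 = byte 3 bit 2; 6 bits remain
Read 4: bits[26:31] width=5 -> value=30 (bin 11110); offset now 31 = byte 3 bit 7; 1 bits remain

Answer: value=2 offset=2
value=3540 offset=14
value=3444 offset=26
value=30 offset=31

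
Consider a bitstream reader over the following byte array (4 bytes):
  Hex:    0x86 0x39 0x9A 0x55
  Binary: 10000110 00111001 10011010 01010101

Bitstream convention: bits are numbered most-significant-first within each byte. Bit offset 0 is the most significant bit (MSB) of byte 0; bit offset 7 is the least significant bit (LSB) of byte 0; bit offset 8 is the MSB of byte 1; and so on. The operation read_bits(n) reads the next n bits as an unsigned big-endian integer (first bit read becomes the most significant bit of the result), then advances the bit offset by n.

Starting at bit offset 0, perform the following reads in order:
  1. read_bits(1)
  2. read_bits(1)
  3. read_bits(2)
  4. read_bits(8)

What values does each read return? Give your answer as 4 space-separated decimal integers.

Answer: 1 0 0 99

Derivation:
Read 1: bits[0:1] width=1 -> value=1 (bin 1); offset now 1 = byte 0 bit 1; 31 bits remain
Read 2: bits[1:2] width=1 -> value=0 (bin 0); offset now 2 = byte 0 bit 2; 30 bits remain
Read 3: bits[2:4] width=2 -> value=0 (bin 00); offset now 4 = byte 0 bit 4; 28 bits remain
Read 4: bits[4:12] width=8 -> value=99 (bin 01100011); offset now 12 = byte 1 bit 4; 20 bits remain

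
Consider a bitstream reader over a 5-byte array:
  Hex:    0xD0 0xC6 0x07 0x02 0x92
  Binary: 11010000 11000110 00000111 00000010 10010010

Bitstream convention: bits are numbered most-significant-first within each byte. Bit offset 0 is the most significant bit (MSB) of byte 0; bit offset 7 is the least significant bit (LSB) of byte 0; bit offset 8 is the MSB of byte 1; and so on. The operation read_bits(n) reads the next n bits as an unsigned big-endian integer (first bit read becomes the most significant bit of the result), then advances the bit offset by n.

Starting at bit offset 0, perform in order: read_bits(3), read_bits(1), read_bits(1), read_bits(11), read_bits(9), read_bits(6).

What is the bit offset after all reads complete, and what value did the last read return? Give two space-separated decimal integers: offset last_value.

Answer: 31 1

Derivation:
Read 1: bits[0:3] width=3 -> value=6 (bin 110); offset now 3 = byte 0 bit 3; 37 bits remain
Read 2: bits[3:4] width=1 -> value=1 (bin 1); offset now 4 = byte 0 bit 4; 36 bits remain
Read 3: bits[4:5] width=1 -> value=0 (bin 0); offset now 5 = byte 0 bit 5; 35 bits remain
Read 4: bits[5:16] width=11 -> value=198 (bin 00011000110); offset now 16 = byte 2 bit 0; 24 bits remain
Read 5: bits[16:25] width=9 -> value=14 (bin 000001110); offset now 25 = byte 3 bit 1; 15 bits remain
Read 6: bits[25:31] width=6 -> value=1 (bin 000001); offset now 31 = byte 3 bit 7; 9 bits remain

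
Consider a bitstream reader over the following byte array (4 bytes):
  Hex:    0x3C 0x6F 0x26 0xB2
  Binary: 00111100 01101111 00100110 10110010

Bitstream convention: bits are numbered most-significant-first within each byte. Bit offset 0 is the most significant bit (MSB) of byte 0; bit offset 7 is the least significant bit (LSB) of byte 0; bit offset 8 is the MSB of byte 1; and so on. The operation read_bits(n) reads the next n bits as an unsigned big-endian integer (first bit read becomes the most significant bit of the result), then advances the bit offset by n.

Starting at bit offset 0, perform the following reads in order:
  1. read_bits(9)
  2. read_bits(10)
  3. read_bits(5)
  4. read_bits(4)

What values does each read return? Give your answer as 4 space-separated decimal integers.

Read 1: bits[0:9] width=9 -> value=120 (bin 001111000); offset now 9 = byte 1 bit 1; 23 bits remain
Read 2: bits[9:19] width=10 -> value=889 (bin 1101111001); offset now 19 = byte 2 bit 3; 13 bits remain
Read 3: bits[19:24] width=5 -> value=6 (bin 00110); offset now 24 = byte 3 bit 0; 8 bits remain
Read 4: bits[24:28] width=4 -> value=11 (bin 1011); offset now 28 = byte 3 bit 4; 4 bits remain

Answer: 120 889 6 11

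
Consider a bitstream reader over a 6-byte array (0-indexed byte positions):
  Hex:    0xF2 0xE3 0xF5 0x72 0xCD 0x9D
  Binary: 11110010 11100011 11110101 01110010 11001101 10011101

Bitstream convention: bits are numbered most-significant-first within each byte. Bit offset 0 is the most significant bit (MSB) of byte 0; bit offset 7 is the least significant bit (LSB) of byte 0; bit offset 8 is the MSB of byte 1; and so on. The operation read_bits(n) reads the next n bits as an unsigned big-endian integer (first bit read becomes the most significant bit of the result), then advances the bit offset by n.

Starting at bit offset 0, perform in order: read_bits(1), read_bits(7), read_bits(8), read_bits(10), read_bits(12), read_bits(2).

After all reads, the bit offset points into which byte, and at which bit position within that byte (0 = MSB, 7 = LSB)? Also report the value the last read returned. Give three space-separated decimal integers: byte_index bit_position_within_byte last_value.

Read 1: bits[0:1] width=1 -> value=1 (bin 1); offset now 1 = byte 0 bit 1; 47 bits remain
Read 2: bits[1:8] width=7 -> value=114 (bin 1110010); offset now 8 = byte 1 bit 0; 40 bits remain
Read 3: bits[8:16] width=8 -> value=227 (bin 11100011); offset now 16 = byte 2 bit 0; 32 bits remain
Read 4: bits[16:26] width=10 -> value=981 (bin 1111010101); offset now 26 = byte 3 bit 2; 22 bits remain
Read 5: bits[26:38] width=12 -> value=3251 (bin 110010110011); offset now 38 = byte 4 bit 6; 10 bits remain
Read 6: bits[38:40] width=2 -> value=1 (bin 01); offset now 40 = byte 5 bit 0; 8 bits remain

Answer: 5 0 1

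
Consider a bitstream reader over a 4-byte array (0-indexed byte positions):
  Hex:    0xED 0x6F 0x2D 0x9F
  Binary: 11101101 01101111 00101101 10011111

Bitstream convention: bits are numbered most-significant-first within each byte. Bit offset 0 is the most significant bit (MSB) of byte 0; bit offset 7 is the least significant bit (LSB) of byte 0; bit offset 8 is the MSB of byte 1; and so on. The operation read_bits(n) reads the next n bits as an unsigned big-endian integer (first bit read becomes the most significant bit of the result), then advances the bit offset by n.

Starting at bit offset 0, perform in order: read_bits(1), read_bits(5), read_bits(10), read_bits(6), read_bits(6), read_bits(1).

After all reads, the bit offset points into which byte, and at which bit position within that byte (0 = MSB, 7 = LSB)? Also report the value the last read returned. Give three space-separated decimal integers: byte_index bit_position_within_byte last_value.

Answer: 3 5 1

Derivation:
Read 1: bits[0:1] width=1 -> value=1 (bin 1); offset now 1 = byte 0 bit 1; 31 bits remain
Read 2: bits[1:6] width=5 -> value=27 (bin 11011); offset now 6 = byte 0 bit 6; 26 bits remain
Read 3: bits[6:16] width=10 -> value=367 (bin 0101101111); offset now 16 = byte 2 bit 0; 16 bits remain
Read 4: bits[16:22] width=6 -> value=11 (bin 001011); offset now 22 = byte 2 bit 6; 10 bits remain
Read 5: bits[22:28] width=6 -> value=25 (bin 011001); offset now 28 = byte 3 bit 4; 4 bits remain
Read 6: bits[28:29] width=1 -> value=1 (bin 1); offset now 29 = byte 3 bit 5; 3 bits remain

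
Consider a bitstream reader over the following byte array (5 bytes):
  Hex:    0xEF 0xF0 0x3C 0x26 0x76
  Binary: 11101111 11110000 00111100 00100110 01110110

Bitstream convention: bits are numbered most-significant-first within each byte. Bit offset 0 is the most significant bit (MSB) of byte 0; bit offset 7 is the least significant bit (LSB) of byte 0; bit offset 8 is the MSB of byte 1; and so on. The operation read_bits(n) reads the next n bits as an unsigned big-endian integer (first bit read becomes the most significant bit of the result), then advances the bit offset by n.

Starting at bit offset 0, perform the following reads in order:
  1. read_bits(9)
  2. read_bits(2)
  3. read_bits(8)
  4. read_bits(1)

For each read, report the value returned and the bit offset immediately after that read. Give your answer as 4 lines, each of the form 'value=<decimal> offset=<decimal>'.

Read 1: bits[0:9] width=9 -> value=479 (bin 111011111); offset now 9 = byte 1 bit 1; 31 bits remain
Read 2: bits[9:11] width=2 -> value=3 (bin 11); offset now 11 = byte 1 bit 3; 29 bits remain
Read 3: bits[11:19] width=8 -> value=129 (bin 10000001); offset now 19 = byte 2 bit 3; 21 bits remain
Read 4: bits[19:20] width=1 -> value=1 (bin 1); offset now 20 = byte 2 bit 4; 20 bits remain

Answer: value=479 offset=9
value=3 offset=11
value=129 offset=19
value=1 offset=20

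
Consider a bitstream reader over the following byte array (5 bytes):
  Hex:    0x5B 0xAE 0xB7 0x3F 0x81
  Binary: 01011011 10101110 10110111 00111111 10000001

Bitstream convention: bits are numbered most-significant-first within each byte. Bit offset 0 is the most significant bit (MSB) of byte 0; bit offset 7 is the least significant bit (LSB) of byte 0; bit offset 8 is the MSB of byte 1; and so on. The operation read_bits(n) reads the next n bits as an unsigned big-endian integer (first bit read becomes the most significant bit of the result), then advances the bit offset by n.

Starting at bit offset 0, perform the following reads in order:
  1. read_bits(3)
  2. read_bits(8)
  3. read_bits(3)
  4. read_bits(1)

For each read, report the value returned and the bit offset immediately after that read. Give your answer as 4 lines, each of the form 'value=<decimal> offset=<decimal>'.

Read 1: bits[0:3] width=3 -> value=2 (bin 010); offset now 3 = byte 0 bit 3; 37 bits remain
Read 2: bits[3:11] width=8 -> value=221 (bin 11011101); offset now 11 = byte 1 bit 3; 29 bits remain
Read 3: bits[11:14] width=3 -> value=3 (bin 011); offset now 14 = byte 1 bit 6; 26 bits remain
Read 4: bits[14:15] width=1 -> value=1 (bin 1); offset now 15 = byte 1 bit 7; 25 bits remain

Answer: value=2 offset=3
value=221 offset=11
value=3 offset=14
value=1 offset=15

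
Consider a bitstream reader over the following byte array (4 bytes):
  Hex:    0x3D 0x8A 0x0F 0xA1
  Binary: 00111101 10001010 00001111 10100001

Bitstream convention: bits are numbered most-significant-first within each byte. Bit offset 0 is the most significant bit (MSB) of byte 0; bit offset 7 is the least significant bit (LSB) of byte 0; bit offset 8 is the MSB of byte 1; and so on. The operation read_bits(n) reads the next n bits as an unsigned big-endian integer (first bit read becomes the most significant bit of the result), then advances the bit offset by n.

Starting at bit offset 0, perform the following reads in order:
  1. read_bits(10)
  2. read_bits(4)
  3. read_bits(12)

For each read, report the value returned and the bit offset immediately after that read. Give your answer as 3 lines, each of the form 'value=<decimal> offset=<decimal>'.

Read 1: bits[0:10] width=10 -> value=246 (bin 0011110110); offset now 10 = byte 1 bit 2; 22 bits remain
Read 2: bits[10:14] width=4 -> value=2 (bin 0010); offset now 14 = byte 1 bit 6; 18 bits remain
Read 3: bits[14:26] width=12 -> value=2110 (bin 100000111110); offset now 26 = byte 3 bit 2; 6 bits remain

Answer: value=246 offset=10
value=2 offset=14
value=2110 offset=26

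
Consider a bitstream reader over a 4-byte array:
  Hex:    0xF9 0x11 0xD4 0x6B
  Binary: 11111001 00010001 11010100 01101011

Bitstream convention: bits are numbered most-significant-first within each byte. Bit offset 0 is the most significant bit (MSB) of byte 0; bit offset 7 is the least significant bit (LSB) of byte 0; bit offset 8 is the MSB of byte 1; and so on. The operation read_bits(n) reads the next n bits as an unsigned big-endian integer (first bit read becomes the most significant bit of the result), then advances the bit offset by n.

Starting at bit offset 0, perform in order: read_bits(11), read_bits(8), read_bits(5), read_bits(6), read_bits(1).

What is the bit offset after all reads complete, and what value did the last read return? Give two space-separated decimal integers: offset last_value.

Read 1: bits[0:11] width=11 -> value=1992 (bin 11111001000); offset now 11 = byte 1 bit 3; 21 bits remain
Read 2: bits[11:19] width=8 -> value=142 (bin 10001110); offset now 19 = byte 2 bit 3; 13 bits remain
Read 3: bits[19:24] width=5 -> value=20 (bin 10100); offset now 24 = byte 3 bit 0; 8 bits remain
Read 4: bits[24:30] width=6 -> value=26 (bin 011010); offset now 30 = byte 3 bit 6; 2 bits remain
Read 5: bits[30:31] width=1 -> value=1 (bin 1); offset now 31 = byte 3 bit 7; 1 bits remain

Answer: 31 1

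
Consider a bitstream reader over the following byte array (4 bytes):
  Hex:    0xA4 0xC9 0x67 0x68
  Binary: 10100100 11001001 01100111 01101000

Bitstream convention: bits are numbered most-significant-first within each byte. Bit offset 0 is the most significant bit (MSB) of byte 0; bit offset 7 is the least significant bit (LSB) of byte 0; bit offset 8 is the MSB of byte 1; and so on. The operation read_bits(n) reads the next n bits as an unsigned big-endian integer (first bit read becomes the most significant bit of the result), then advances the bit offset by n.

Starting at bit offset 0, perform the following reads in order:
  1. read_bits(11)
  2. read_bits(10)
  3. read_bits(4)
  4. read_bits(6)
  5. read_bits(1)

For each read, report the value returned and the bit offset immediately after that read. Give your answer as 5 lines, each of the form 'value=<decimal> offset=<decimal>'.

Answer: value=1318 offset=11
value=300 offset=21
value=14 offset=25
value=52 offset=31
value=0 offset=32

Derivation:
Read 1: bits[0:11] width=11 -> value=1318 (bin 10100100110); offset now 11 = byte 1 bit 3; 21 bits remain
Read 2: bits[11:21] width=10 -> value=300 (bin 0100101100); offset now 21 = byte 2 bit 5; 11 bits remain
Read 3: bits[21:25] width=4 -> value=14 (bin 1110); offset now 25 = byte 3 bit 1; 7 bits remain
Read 4: bits[25:31] width=6 -> value=52 (bin 110100); offset now 31 = byte 3 bit 7; 1 bits remain
Read 5: bits[31:32] width=1 -> value=0 (bin 0); offset now 32 = byte 4 bit 0; 0 bits remain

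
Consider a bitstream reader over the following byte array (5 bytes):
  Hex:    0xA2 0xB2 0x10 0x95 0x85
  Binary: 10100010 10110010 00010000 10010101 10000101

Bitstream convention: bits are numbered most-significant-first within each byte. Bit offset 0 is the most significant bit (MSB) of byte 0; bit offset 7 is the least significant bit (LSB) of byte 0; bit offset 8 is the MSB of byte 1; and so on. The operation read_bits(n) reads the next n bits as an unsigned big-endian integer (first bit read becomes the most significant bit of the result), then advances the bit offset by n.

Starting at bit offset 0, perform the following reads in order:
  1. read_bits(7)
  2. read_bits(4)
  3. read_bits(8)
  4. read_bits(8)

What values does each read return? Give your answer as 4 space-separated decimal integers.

Read 1: bits[0:7] width=7 -> value=81 (bin 1010001); offset now 7 = byte 0 bit 7; 33 bits remain
Read 2: bits[7:11] width=4 -> value=5 (bin 0101); offset now 11 = byte 1 bit 3; 29 bits remain
Read 3: bits[11:19] width=8 -> value=144 (bin 10010000); offset now 19 = byte 2 bit 3; 21 bits remain
Read 4: bits[19:27] width=8 -> value=132 (bin 10000100); offset now 27 = byte 3 bit 3; 13 bits remain

Answer: 81 5 144 132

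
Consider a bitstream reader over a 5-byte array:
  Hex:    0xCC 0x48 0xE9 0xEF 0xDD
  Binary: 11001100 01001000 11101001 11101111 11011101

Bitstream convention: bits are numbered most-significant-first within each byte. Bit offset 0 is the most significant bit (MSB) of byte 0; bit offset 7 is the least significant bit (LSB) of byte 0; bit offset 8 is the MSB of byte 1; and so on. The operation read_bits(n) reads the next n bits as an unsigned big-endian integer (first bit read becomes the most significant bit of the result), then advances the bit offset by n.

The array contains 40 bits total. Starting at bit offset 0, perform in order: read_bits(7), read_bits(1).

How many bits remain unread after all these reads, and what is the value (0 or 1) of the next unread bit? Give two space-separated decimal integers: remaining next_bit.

Read 1: bits[0:7] width=7 -> value=102 (bin 1100110); offset now 7 = byte 0 bit 7; 33 bits remain
Read 2: bits[7:8] width=1 -> value=0 (bin 0); offset now 8 = byte 1 bit 0; 32 bits remain

Answer: 32 0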